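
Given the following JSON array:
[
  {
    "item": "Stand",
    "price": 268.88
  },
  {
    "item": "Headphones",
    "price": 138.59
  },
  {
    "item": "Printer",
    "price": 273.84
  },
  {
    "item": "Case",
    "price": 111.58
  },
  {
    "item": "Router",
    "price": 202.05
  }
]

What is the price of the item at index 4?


Array index 4 -> Router
price = 202.05

ANSWER: 202.05


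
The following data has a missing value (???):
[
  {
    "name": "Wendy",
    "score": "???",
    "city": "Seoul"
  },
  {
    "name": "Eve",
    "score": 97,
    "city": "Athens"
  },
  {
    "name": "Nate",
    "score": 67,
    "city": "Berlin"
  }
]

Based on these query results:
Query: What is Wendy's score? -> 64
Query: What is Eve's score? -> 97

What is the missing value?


The missing value is Wendy's score
From query: Wendy's score = 64

ANSWER: 64


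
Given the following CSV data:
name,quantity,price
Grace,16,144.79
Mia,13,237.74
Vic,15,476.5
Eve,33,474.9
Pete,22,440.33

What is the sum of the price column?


Values in 'price' column:
  Row 1: 144.79
  Row 2: 237.74
  Row 3: 476.5
  Row 4: 474.9
  Row 5: 440.33
Sum = 144.79 + 237.74 + 476.5 + 474.9 + 440.33 = 1774.26

ANSWER: 1774.26


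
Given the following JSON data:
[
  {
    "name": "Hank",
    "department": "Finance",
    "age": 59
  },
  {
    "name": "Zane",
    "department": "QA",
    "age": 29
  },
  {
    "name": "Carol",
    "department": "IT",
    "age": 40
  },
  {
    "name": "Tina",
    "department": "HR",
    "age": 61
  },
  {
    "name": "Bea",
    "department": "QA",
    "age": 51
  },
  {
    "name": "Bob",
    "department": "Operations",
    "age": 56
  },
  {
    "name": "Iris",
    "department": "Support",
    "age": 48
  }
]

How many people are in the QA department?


Scanning records for department = QA
  Record 1: Zane
  Record 4: Bea
Count: 2

ANSWER: 2


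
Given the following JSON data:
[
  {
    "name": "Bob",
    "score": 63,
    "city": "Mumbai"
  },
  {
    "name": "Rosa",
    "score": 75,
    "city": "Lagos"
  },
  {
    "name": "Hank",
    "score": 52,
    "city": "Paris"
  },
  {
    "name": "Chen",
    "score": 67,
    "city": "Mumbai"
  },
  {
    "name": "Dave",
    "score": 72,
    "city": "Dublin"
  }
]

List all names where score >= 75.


Filtering records where score >= 75:
  Bob (score=63) -> no
  Rosa (score=75) -> YES
  Hank (score=52) -> no
  Chen (score=67) -> no
  Dave (score=72) -> no


ANSWER: Rosa


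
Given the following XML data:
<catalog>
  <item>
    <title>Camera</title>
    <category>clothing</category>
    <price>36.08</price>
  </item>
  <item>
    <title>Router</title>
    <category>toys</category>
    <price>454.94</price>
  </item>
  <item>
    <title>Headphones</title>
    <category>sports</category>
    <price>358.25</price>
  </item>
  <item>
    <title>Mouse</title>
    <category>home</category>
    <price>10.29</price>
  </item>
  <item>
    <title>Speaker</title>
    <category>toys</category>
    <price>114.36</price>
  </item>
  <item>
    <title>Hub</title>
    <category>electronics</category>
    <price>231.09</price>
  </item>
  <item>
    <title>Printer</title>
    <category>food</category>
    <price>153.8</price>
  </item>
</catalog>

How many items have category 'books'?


Scanning <item> elements for <category>books</category>:
Count: 0

ANSWER: 0


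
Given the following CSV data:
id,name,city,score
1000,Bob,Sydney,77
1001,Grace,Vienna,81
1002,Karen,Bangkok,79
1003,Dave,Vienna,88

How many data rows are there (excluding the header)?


Counting rows (excluding header):
Header: id,name,city,score
Data rows: 4

ANSWER: 4


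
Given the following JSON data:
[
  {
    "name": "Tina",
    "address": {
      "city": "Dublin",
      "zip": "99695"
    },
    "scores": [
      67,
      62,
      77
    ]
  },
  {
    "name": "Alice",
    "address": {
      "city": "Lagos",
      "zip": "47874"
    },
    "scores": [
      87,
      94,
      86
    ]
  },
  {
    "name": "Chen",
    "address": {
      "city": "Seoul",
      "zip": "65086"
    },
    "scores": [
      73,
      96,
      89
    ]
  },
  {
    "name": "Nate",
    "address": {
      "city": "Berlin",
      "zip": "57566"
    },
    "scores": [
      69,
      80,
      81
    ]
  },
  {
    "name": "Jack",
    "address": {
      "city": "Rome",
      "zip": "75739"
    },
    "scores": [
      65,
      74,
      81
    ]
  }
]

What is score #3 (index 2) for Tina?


Path: records[0].scores[2]
Value: 77

ANSWER: 77


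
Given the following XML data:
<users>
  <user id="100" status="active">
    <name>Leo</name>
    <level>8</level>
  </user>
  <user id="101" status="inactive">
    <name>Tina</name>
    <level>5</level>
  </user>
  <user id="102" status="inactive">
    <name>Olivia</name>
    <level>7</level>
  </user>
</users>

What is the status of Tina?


Finding user with name = Tina
user id="101" status="inactive"

ANSWER: inactive


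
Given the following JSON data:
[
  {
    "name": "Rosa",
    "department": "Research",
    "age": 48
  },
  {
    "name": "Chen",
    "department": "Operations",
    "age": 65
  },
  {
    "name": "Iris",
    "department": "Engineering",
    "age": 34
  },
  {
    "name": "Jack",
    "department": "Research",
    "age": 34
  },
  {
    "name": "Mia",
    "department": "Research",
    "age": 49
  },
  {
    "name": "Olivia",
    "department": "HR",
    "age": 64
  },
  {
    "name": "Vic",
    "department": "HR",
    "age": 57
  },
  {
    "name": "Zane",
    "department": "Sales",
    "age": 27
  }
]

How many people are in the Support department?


Scanning records for department = Support
  No matches found
Count: 0

ANSWER: 0


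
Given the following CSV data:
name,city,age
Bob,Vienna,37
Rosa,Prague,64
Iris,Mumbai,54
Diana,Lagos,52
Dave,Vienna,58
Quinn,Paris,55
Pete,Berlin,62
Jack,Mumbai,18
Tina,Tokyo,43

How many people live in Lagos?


Scanning city column for 'Lagos':
  Row 4: Diana -> MATCH
Total matches: 1

ANSWER: 1


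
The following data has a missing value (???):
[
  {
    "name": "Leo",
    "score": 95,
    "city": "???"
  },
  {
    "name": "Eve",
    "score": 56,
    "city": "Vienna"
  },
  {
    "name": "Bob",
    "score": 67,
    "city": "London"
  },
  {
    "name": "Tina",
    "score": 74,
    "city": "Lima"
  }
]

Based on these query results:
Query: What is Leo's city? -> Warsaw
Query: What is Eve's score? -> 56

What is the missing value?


The missing value is Leo's city
From query: Leo's city = Warsaw

ANSWER: Warsaw


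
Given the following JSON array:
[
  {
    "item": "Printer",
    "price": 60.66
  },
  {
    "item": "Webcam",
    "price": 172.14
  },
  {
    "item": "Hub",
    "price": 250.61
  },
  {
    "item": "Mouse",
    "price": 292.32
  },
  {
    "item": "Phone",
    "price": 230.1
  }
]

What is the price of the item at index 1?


Array index 1 -> Webcam
price = 172.14

ANSWER: 172.14


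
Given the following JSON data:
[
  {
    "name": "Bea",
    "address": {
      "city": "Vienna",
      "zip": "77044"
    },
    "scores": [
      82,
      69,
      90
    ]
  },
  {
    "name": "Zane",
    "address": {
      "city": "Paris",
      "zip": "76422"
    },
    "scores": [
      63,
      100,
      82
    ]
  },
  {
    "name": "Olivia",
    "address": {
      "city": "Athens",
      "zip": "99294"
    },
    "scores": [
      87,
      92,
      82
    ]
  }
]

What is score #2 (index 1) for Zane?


Path: records[1].scores[1]
Value: 100

ANSWER: 100


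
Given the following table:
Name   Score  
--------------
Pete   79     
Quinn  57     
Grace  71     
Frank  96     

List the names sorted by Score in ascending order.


Sorting by Score (ascending):
  Quinn: 57
  Grace: 71
  Pete: 79
  Frank: 96


ANSWER: Quinn, Grace, Pete, Frank


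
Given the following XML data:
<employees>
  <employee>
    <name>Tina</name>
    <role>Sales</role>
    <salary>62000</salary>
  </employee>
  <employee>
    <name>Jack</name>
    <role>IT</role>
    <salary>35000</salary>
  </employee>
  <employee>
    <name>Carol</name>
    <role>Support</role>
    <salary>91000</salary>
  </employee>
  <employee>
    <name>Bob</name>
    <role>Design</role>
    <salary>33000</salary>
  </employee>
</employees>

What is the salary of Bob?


Searching for <employee> with <name>Bob</name>
Found at position 4
<salary>33000</salary>

ANSWER: 33000


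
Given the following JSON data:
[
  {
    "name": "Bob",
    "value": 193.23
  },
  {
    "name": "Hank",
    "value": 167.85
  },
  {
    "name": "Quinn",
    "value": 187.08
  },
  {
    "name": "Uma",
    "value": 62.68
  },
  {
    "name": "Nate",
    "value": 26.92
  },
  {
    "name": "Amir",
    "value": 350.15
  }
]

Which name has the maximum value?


Comparing values:
  Bob: 193.23
  Hank: 167.85
  Quinn: 187.08
  Uma: 62.68
  Nate: 26.92
  Amir: 350.15
Maximum: Amir (350.15)

ANSWER: Amir


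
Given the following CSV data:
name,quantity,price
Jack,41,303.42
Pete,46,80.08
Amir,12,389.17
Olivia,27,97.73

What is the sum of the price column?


Values in 'price' column:
  Row 1: 303.42
  Row 2: 80.08
  Row 3: 389.17
  Row 4: 97.73
Sum = 303.42 + 80.08 + 389.17 + 97.73 = 870.4

ANSWER: 870.4


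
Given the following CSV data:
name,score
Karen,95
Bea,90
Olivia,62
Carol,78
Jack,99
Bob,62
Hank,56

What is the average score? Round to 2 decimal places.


Scores: 95, 90, 62, 78, 99, 62, 56
Sum = 542
Count = 7
Average = 542 / 7 = 77.43

ANSWER: 77.43


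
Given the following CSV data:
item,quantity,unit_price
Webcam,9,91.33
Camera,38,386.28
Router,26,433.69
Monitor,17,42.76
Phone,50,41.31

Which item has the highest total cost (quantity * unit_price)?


Computing row totals:
  Webcam: 821.97
  Camera: 14678.64
  Router: 11275.94
  Monitor: 726.92
  Phone: 2065.5
Maximum: Camera (14678.64)

ANSWER: Camera


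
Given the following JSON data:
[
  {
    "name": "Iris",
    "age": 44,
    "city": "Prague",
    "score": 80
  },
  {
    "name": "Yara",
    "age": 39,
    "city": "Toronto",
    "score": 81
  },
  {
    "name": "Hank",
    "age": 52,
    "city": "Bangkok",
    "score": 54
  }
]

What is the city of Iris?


Looking up record where name = Iris
Record index: 0
Field 'city' = Prague

ANSWER: Prague


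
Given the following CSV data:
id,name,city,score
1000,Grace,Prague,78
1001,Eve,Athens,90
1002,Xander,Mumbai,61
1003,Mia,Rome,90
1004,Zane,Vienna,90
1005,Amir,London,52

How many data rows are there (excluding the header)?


Counting rows (excluding header):
Header: id,name,city,score
Data rows: 6

ANSWER: 6


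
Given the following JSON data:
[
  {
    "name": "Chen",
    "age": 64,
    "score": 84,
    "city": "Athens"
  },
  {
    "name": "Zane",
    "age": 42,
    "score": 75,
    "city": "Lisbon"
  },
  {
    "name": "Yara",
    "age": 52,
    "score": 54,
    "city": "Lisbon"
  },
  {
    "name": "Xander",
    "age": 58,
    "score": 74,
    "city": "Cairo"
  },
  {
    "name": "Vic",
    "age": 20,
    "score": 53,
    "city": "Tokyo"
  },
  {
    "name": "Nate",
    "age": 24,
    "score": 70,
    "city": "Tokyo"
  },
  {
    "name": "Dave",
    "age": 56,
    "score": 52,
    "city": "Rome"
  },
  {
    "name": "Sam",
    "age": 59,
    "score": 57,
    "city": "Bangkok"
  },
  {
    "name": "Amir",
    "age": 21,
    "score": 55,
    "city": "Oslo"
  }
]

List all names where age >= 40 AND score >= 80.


Checking both conditions:
  Chen (age=64, score=84) -> YES
  Zane (age=42, score=75) -> no
  Yara (age=52, score=54) -> no
  Xander (age=58, score=74) -> no
  Vic (age=20, score=53) -> no
  Nate (age=24, score=70) -> no
  Dave (age=56, score=52) -> no
  Sam (age=59, score=57) -> no
  Amir (age=21, score=55) -> no


ANSWER: Chen


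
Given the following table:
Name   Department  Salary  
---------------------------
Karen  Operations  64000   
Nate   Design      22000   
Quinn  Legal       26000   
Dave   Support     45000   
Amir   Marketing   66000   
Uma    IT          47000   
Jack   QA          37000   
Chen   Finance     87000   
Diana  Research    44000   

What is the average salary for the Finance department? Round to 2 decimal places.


Finance department members:
  Chen: 87000
Sum = 87000
Count = 1
Average = 87000 / 1 = 87000.00

ANSWER: 87000.00


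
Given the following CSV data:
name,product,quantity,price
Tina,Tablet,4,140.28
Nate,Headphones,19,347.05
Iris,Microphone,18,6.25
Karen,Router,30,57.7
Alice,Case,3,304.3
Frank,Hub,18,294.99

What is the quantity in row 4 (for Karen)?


Row 4: Karen
Column 'quantity' = 30

ANSWER: 30


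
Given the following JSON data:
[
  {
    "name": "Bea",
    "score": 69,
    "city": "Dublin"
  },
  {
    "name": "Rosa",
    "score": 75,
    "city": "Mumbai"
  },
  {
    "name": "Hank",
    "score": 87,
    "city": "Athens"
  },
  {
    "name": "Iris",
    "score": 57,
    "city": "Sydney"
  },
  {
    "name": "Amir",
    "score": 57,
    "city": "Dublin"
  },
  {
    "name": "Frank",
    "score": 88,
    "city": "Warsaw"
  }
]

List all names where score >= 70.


Filtering records where score >= 70:
  Bea (score=69) -> no
  Rosa (score=75) -> YES
  Hank (score=87) -> YES
  Iris (score=57) -> no
  Amir (score=57) -> no
  Frank (score=88) -> YES


ANSWER: Rosa, Hank, Frank


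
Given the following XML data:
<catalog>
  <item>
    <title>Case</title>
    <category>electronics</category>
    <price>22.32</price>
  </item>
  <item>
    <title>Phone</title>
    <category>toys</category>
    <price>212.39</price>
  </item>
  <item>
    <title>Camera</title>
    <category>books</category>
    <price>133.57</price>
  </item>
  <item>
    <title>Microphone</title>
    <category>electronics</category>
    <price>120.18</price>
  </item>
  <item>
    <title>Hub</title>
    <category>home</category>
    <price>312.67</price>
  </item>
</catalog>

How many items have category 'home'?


Scanning <item> elements for <category>home</category>:
  Item 5: Hub -> MATCH
Count: 1

ANSWER: 1


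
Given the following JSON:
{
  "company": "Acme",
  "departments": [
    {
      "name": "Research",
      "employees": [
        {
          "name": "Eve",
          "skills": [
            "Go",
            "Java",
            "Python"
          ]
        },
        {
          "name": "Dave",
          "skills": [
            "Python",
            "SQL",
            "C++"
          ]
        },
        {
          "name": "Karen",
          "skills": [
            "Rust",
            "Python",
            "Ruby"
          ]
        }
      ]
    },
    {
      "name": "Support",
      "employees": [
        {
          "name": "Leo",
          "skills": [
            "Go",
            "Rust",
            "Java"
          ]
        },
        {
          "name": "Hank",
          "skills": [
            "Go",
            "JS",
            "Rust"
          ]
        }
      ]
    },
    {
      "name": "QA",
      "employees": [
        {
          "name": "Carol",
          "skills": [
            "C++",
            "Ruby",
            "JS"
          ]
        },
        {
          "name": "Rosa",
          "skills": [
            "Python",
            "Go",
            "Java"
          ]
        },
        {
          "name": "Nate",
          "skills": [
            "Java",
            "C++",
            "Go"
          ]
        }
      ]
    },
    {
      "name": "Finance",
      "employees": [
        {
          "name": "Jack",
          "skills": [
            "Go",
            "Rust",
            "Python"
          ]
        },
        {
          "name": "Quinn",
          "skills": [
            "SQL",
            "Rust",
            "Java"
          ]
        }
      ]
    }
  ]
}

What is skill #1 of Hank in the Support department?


Path: departments[1].employees[1].skills[0]
Value: Go

ANSWER: Go


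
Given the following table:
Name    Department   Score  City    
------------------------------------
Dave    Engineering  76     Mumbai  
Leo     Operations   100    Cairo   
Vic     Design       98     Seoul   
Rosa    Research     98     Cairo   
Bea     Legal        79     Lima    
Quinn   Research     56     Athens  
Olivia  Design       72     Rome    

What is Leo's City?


Row 2: Leo
City = Cairo

ANSWER: Cairo


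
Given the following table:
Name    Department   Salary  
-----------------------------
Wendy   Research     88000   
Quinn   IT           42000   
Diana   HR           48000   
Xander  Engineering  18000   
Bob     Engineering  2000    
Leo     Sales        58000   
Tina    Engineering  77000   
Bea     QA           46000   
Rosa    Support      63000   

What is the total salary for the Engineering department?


Engineering department members:
  Xander: 18000
  Bob: 2000
  Tina: 77000
Total = 18000 + 2000 + 77000 = 97000

ANSWER: 97000


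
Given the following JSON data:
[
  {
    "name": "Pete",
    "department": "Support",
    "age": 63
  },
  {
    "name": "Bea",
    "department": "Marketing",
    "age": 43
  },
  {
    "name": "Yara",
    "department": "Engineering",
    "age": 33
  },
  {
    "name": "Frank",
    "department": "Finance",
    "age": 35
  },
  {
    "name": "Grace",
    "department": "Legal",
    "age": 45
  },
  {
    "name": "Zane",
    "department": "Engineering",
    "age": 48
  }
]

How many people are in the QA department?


Scanning records for department = QA
  No matches found
Count: 0

ANSWER: 0


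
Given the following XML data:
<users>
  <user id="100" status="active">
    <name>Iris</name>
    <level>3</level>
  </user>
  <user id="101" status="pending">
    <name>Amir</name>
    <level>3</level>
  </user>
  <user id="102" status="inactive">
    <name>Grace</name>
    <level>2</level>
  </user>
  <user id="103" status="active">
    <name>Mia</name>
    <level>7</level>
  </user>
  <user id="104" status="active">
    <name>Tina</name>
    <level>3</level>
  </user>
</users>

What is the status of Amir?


Finding user with name = Amir
user id="101" status="pending"

ANSWER: pending


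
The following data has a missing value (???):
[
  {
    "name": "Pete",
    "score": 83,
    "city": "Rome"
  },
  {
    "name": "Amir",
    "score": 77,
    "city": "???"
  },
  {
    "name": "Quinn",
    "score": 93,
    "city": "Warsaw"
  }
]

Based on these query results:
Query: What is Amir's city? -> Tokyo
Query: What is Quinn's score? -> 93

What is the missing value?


The missing value is Amir's city
From query: Amir's city = Tokyo

ANSWER: Tokyo


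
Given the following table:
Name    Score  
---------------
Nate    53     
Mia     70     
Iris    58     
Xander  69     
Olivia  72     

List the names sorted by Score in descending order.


Sorting by Score (descending):
  Olivia: 72
  Mia: 70
  Xander: 69
  Iris: 58
  Nate: 53


ANSWER: Olivia, Mia, Xander, Iris, Nate


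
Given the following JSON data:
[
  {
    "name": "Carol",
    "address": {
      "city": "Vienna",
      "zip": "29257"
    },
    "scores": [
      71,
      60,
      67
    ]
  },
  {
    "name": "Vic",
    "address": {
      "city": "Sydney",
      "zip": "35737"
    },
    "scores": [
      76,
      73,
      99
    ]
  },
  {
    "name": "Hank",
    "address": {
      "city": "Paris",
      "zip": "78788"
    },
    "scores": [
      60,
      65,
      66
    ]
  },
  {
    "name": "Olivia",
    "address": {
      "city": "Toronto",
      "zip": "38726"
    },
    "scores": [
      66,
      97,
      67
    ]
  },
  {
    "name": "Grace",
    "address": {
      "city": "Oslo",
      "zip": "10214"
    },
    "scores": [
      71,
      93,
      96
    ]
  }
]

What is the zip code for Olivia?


Path: records[3].address.zip
Value: 38726

ANSWER: 38726


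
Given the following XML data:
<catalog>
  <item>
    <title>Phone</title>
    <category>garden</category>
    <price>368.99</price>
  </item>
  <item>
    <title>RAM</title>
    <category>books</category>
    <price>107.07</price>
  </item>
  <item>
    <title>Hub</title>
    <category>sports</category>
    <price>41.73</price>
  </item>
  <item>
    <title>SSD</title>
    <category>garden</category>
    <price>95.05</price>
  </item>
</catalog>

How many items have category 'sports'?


Scanning <item> elements for <category>sports</category>:
  Item 3: Hub -> MATCH
Count: 1

ANSWER: 1


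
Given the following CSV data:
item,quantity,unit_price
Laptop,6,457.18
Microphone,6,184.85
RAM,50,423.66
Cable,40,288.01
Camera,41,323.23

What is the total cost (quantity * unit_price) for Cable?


Row: Cable
quantity = 40
unit_price = 288.01
total = 40 * 288.01 = 11520.4

ANSWER: 11520.4


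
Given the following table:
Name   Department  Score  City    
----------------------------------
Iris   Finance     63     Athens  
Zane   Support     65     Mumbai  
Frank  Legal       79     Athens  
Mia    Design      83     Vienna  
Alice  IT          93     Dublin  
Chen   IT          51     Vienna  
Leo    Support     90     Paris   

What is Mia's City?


Row 4: Mia
City = Vienna

ANSWER: Vienna


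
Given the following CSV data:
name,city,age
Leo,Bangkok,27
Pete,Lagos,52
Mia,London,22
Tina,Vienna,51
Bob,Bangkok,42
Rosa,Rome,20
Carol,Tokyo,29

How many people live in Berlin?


Scanning city column for 'Berlin':
Total matches: 0

ANSWER: 0


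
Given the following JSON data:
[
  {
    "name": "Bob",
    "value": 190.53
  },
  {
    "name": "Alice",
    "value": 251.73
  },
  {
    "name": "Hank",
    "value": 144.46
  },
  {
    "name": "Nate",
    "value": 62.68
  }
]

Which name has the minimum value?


Comparing values:
  Bob: 190.53
  Alice: 251.73
  Hank: 144.46
  Nate: 62.68
Minimum: Nate (62.68)

ANSWER: Nate


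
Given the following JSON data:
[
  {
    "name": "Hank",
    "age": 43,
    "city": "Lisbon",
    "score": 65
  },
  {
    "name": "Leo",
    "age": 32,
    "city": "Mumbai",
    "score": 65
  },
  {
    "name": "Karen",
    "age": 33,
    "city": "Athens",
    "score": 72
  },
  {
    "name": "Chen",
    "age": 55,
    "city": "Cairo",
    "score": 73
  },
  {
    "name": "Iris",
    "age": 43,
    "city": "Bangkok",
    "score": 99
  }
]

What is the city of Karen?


Looking up record where name = Karen
Record index: 2
Field 'city' = Athens

ANSWER: Athens


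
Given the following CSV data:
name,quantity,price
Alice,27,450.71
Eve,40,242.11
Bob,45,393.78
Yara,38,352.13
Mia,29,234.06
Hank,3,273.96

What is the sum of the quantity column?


Values in 'quantity' column:
  Row 1: 27
  Row 2: 40
  Row 3: 45
  Row 4: 38
  Row 5: 29
  Row 6: 3
Sum = 27 + 40 + 45 + 38 + 29 + 3 = 182

ANSWER: 182


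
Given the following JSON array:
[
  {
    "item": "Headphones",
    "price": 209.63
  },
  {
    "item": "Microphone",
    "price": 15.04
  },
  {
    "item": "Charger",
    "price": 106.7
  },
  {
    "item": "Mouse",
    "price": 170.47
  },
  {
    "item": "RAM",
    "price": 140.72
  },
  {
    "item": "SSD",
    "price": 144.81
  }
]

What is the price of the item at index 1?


Array index 1 -> Microphone
price = 15.04

ANSWER: 15.04


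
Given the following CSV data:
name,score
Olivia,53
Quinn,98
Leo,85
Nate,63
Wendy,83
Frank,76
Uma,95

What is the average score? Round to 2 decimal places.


Scores: 53, 98, 85, 63, 83, 76, 95
Sum = 553
Count = 7
Average = 553 / 7 = 79.00

ANSWER: 79.00


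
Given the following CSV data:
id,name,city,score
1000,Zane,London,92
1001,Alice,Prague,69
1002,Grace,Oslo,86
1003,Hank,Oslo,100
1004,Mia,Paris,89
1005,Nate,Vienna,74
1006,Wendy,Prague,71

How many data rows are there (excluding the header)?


Counting rows (excluding header):
Header: id,name,city,score
Data rows: 7

ANSWER: 7


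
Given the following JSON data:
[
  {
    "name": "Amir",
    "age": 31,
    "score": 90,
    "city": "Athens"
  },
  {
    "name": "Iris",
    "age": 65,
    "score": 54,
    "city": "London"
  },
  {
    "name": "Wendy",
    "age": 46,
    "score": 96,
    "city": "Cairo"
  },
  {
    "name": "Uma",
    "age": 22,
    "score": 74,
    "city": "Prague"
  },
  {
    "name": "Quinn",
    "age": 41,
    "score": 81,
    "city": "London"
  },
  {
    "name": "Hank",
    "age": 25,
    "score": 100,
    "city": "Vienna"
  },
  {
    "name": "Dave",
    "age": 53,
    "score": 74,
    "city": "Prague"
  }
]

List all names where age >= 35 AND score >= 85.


Checking both conditions:
  Amir (age=31, score=90) -> no
  Iris (age=65, score=54) -> no
  Wendy (age=46, score=96) -> YES
  Uma (age=22, score=74) -> no
  Quinn (age=41, score=81) -> no
  Hank (age=25, score=100) -> no
  Dave (age=53, score=74) -> no


ANSWER: Wendy


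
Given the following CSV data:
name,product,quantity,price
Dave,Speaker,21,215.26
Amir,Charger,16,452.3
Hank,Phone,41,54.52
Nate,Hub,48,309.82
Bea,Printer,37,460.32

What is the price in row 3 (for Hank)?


Row 3: Hank
Column 'price' = 54.52

ANSWER: 54.52


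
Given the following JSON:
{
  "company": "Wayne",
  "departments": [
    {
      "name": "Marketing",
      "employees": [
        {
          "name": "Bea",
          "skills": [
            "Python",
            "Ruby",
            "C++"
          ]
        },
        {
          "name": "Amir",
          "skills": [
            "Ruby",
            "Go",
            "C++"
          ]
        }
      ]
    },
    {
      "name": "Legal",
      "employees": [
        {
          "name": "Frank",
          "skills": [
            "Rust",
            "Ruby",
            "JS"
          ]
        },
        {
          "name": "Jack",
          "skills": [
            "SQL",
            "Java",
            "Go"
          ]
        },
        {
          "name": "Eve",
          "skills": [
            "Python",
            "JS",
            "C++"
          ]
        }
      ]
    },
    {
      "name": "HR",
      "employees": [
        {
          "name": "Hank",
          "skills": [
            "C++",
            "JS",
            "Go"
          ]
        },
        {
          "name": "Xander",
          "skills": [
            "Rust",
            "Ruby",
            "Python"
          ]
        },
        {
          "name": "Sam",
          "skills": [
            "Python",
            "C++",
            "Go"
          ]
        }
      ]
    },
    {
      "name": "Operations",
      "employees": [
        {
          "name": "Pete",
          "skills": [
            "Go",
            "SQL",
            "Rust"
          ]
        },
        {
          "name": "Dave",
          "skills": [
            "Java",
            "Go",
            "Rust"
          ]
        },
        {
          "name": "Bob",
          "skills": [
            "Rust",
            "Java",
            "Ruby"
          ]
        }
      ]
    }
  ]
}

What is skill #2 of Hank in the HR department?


Path: departments[2].employees[0].skills[1]
Value: JS

ANSWER: JS


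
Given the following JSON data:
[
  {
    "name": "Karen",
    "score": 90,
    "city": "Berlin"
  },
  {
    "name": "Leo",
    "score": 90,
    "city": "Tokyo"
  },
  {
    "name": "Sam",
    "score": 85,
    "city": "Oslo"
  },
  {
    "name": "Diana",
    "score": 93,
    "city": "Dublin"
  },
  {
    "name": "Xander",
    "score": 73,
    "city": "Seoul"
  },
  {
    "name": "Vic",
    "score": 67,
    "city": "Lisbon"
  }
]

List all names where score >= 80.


Filtering records where score >= 80:
  Karen (score=90) -> YES
  Leo (score=90) -> YES
  Sam (score=85) -> YES
  Diana (score=93) -> YES
  Xander (score=73) -> no
  Vic (score=67) -> no


ANSWER: Karen, Leo, Sam, Diana


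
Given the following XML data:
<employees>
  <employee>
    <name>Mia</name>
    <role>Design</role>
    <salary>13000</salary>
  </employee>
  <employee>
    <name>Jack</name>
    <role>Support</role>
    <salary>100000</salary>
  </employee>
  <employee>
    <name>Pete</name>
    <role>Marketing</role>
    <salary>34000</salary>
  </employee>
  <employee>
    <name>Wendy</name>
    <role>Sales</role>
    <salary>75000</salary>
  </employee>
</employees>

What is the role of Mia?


Searching for <employee> with <name>Mia</name>
Found at position 1
<role>Design</role>

ANSWER: Design


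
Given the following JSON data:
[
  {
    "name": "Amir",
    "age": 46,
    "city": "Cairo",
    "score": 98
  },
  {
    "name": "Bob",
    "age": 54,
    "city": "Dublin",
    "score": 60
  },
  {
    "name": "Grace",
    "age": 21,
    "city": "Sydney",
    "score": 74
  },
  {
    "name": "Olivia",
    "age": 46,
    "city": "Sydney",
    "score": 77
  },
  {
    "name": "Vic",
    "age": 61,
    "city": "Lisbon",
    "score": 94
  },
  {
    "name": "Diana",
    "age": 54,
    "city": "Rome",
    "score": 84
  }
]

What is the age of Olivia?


Looking up record where name = Olivia
Record index: 3
Field 'age' = 46

ANSWER: 46


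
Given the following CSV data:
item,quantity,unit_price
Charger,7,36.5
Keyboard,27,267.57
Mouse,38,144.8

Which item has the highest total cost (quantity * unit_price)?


Computing row totals:
  Charger: 255.5
  Keyboard: 7224.39
  Mouse: 5502.4
Maximum: Keyboard (7224.39)

ANSWER: Keyboard


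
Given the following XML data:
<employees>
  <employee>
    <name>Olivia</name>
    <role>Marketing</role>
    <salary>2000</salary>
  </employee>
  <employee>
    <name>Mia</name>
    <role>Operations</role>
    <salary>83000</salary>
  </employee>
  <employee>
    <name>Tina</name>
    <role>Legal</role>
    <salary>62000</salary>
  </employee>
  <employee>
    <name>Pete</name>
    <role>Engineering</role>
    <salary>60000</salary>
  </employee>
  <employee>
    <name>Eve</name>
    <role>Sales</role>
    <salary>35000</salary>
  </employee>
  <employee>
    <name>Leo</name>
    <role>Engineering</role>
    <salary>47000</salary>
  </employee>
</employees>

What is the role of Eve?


Searching for <employee> with <name>Eve</name>
Found at position 5
<role>Sales</role>

ANSWER: Sales


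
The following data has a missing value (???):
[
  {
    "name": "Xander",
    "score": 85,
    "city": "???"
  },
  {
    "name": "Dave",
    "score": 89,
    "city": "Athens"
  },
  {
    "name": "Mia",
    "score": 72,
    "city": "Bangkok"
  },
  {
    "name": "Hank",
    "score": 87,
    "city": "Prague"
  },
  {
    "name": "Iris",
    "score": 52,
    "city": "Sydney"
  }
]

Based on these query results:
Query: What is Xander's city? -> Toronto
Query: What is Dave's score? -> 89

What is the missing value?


The missing value is Xander's city
From query: Xander's city = Toronto

ANSWER: Toronto


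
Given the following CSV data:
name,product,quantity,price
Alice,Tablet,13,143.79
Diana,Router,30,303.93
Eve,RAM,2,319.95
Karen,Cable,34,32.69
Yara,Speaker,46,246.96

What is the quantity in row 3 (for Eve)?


Row 3: Eve
Column 'quantity' = 2

ANSWER: 2


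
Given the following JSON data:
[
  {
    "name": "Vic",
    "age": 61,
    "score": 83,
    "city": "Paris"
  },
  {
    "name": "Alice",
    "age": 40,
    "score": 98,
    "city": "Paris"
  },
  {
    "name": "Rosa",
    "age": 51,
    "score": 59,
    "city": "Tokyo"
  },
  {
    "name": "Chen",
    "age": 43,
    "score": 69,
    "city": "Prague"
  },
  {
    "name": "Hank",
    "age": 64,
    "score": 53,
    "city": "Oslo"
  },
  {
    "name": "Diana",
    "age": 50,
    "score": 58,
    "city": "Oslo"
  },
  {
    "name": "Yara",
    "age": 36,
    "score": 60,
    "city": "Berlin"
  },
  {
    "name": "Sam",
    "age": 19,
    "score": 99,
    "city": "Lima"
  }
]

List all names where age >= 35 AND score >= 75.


Checking both conditions:
  Vic (age=61, score=83) -> YES
  Alice (age=40, score=98) -> YES
  Rosa (age=51, score=59) -> no
  Chen (age=43, score=69) -> no
  Hank (age=64, score=53) -> no
  Diana (age=50, score=58) -> no
  Yara (age=36, score=60) -> no
  Sam (age=19, score=99) -> no


ANSWER: Vic, Alice


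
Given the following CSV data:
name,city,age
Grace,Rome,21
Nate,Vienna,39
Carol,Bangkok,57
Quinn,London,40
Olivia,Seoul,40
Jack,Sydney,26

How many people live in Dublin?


Scanning city column for 'Dublin':
Total matches: 0

ANSWER: 0


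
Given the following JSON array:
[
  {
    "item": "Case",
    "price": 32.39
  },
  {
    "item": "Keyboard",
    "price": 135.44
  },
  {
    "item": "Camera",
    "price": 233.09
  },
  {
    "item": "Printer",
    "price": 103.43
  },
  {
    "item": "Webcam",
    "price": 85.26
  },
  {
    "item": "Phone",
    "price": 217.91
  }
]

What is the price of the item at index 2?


Array index 2 -> Camera
price = 233.09

ANSWER: 233.09


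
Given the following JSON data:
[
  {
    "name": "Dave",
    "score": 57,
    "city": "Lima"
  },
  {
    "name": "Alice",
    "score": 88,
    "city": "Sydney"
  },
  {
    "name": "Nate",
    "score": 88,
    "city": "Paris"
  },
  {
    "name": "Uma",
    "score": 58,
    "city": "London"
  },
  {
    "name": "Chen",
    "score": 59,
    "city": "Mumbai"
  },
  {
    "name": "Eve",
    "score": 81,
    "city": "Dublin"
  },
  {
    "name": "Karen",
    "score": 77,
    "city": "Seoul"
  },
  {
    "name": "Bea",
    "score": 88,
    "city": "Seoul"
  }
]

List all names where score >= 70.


Filtering records where score >= 70:
  Dave (score=57) -> no
  Alice (score=88) -> YES
  Nate (score=88) -> YES
  Uma (score=58) -> no
  Chen (score=59) -> no
  Eve (score=81) -> YES
  Karen (score=77) -> YES
  Bea (score=88) -> YES


ANSWER: Alice, Nate, Eve, Karen, Bea


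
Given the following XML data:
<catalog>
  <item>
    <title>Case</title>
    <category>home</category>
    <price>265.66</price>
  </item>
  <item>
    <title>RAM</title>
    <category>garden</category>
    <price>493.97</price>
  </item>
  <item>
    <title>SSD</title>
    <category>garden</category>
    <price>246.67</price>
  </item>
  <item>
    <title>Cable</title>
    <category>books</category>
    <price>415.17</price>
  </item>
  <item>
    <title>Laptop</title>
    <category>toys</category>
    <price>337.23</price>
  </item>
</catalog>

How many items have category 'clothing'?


Scanning <item> elements for <category>clothing</category>:
Count: 0

ANSWER: 0


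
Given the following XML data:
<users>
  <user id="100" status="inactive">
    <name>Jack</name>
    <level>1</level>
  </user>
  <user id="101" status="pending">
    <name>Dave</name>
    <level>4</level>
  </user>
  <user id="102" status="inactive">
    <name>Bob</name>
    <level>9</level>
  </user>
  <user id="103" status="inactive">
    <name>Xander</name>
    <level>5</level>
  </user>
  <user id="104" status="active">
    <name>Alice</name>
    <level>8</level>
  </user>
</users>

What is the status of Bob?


Finding user with name = Bob
user id="102" status="inactive"

ANSWER: inactive


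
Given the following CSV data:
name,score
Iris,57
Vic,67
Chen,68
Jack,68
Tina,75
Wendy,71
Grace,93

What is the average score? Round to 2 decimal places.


Scores: 57, 67, 68, 68, 75, 71, 93
Sum = 499
Count = 7
Average = 499 / 7 = 71.29

ANSWER: 71.29


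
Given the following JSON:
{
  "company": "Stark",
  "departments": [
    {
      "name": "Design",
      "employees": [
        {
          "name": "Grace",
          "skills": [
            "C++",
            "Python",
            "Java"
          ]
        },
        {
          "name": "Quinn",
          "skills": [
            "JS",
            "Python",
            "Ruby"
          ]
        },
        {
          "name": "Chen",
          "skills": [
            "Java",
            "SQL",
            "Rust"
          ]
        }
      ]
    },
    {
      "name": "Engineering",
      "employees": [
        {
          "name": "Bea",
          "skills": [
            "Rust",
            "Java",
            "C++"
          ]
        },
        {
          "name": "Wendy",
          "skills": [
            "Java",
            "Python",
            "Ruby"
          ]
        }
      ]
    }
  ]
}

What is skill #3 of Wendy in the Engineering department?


Path: departments[1].employees[1].skills[2]
Value: Ruby

ANSWER: Ruby


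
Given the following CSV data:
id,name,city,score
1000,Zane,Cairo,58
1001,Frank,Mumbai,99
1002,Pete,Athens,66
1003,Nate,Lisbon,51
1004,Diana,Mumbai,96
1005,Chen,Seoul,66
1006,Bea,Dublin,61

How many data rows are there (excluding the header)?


Counting rows (excluding header):
Header: id,name,city,score
Data rows: 7

ANSWER: 7


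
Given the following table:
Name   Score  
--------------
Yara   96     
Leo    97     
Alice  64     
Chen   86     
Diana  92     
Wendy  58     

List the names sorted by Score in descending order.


Sorting by Score (descending):
  Leo: 97
  Yara: 96
  Diana: 92
  Chen: 86
  Alice: 64
  Wendy: 58


ANSWER: Leo, Yara, Diana, Chen, Alice, Wendy


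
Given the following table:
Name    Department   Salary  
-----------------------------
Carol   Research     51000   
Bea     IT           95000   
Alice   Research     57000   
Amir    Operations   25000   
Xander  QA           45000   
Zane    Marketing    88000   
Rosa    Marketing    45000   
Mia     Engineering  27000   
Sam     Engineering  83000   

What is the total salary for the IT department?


IT department members:
  Bea: 95000
Total = 95000 = 95000

ANSWER: 95000


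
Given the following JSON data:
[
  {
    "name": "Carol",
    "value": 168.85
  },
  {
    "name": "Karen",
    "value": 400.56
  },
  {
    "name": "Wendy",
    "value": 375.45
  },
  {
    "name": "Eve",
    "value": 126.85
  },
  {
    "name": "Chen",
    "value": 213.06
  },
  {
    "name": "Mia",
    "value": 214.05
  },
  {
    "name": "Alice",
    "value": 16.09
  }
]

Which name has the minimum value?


Comparing values:
  Carol: 168.85
  Karen: 400.56
  Wendy: 375.45
  Eve: 126.85
  Chen: 213.06
  Mia: 214.05
  Alice: 16.09
Minimum: Alice (16.09)

ANSWER: Alice


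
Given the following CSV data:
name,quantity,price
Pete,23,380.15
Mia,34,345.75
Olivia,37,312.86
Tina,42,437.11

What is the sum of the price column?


Values in 'price' column:
  Row 1: 380.15
  Row 2: 345.75
  Row 3: 312.86
  Row 4: 437.11
Sum = 380.15 + 345.75 + 312.86 + 437.11 = 1475.87

ANSWER: 1475.87


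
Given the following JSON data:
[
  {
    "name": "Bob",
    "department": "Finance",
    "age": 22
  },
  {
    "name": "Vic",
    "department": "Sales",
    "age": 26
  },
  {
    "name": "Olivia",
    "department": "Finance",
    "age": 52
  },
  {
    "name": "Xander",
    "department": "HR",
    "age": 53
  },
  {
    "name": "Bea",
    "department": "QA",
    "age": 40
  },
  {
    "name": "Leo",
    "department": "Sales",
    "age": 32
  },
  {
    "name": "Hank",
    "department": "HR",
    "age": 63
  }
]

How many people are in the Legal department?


Scanning records for department = Legal
  No matches found
Count: 0

ANSWER: 0


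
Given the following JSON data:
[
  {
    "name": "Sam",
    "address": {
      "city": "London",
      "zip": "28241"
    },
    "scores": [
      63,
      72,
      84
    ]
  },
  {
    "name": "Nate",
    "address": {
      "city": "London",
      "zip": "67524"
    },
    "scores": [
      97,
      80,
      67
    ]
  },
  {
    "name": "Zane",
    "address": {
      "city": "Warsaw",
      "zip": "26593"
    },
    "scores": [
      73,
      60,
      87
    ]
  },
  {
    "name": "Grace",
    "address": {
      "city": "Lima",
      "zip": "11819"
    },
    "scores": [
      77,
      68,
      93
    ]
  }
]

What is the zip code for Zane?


Path: records[2].address.zip
Value: 26593

ANSWER: 26593


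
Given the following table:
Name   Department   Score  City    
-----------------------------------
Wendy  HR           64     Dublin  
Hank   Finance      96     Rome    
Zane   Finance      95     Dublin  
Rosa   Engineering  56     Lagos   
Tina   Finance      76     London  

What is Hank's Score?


Row 2: Hank
Score = 96

ANSWER: 96


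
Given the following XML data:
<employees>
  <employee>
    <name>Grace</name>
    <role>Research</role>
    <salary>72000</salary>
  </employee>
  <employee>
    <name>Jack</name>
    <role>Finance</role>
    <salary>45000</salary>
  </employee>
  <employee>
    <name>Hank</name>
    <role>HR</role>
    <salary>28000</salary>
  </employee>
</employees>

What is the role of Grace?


Searching for <employee> with <name>Grace</name>
Found at position 1
<role>Research</role>

ANSWER: Research


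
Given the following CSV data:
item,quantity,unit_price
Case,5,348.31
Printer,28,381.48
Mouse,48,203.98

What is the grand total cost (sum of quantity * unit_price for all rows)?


Computing row totals:
  Case: 5 * 348.31 = 1741.55
  Printer: 28 * 381.48 = 10681.44
  Mouse: 48 * 203.98 = 9791.04
Grand total = 1741.55 + 10681.44 + 9791.04 = 22214.03

ANSWER: 22214.03
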